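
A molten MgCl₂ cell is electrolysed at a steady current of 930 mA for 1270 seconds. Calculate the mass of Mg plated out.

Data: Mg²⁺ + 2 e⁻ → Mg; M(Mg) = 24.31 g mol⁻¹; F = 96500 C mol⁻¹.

Q = I·t = 0.9300 A × 1270.0 s = 1181 C.
n(e⁻) = Q/F = 1181 / 96500 = 0.01224 mol.
Mg²⁺ + 2 e⁻ → Mg, so n(Mg) = n(e⁻)/2 = 0.006120 mol.
m = n·M = 0.006120 × 24.31 = 0.149 g.

0.149 g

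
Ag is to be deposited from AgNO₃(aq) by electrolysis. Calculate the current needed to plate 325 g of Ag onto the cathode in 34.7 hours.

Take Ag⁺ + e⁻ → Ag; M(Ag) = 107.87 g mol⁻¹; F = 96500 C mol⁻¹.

2.33 A

n(Ag) = 325 / 107.87 = 3.013 mol.
n(e⁻) = 1 × 3.013 = 3.013 mol.
Q = n(e⁻)·F = 3.013 × 96500 = 290700 C.
I = Q/t = 290700 / 124920 s = 2.33 A.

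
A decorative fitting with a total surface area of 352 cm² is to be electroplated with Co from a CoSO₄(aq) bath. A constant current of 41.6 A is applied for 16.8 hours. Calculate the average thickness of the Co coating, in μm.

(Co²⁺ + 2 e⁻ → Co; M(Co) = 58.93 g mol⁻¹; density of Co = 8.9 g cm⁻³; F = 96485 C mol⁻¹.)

Q = I·t = 41.60 × 60480 = 2516000 C; n(e⁻) = 26.08 mol.
n(Co) = n(e⁻)/2 = 13.04 mol, so m = 13.04 × 58.93 = 768.3 g.
Volume = m/ρ = 768.3 / 8.9 = 86.33 cm³.
Thickness = V/A = 86.33 / 352 = 0.245 cm = 2450 μm.

2450 μm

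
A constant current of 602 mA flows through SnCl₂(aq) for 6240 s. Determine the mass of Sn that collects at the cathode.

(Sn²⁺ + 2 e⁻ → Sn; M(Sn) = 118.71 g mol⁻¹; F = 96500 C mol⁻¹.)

2.31 g

Q = I·t = 0.6020 A × 6240.0 s = 3756 C.
n(e⁻) = Q/F = 3756 / 96500 = 0.03893 mol.
Sn²⁺ + 2 e⁻ → Sn, so n(Sn) = n(e⁻)/2 = 0.01946 mol.
m = n·M = 0.01946 × 118.71 = 2.31 g.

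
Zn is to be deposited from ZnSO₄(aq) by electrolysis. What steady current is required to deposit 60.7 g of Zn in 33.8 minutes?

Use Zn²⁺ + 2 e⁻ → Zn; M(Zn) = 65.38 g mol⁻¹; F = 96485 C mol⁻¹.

88.3 A

n(Zn) = 60.7 / 65.38 = 0.9284 mol.
n(e⁻) = 2 × 0.9284 = 1.857 mol.
Q = n(e⁻)·F = 1.857 × 96485 = 179200 C.
I = Q/t = 179200 / 2028.0 s = 88.3 A.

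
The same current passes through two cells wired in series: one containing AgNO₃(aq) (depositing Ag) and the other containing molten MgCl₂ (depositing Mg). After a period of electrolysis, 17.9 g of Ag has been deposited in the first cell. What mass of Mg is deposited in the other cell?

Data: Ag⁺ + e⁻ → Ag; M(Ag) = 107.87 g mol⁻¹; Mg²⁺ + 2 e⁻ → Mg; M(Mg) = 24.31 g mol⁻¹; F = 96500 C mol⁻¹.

n(Ag) = 17.9 / 107.87 = 0.1659 mol.
Since Ag⁺ + e⁻ → Ag, n(e⁻) passed = 1 × 0.1659 = 0.1659 mol.
Cells in series carry the same charge, so the same 0.1659 mol of electrons passes through cell 2.
Mg²⁺ + 2 e⁻ → Mg, so n(Mg) = 0.1659 / 2 = 0.08297 mol.
m(Mg) = 0.08297 × 24.31 = 2.02 g.

2.02 g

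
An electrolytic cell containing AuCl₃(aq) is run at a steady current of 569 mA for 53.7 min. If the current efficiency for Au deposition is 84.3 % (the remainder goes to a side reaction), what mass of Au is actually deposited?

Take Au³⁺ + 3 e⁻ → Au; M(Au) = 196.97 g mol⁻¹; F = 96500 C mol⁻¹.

1.05 g

Q = I·t = 0.5690 × 3222.0 = 1833 C.
n(e⁻) = 1833/96500 = 0.01900 mol; theoretically n(Au) = 0.01900/3 = 0.006333 mol, m_theo = 1.247 g.
At 84.3 % efficiency, m_actual = 0.843 × 1.247 = 1.05 g.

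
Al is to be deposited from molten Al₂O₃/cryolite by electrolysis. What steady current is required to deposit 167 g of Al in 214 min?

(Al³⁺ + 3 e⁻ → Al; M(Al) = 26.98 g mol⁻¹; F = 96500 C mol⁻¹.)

140 A

n(Al) = 167 / 26.98 = 6.190 mol.
n(e⁻) = 3 × 6.190 = 18.57 mol.
Q = n(e⁻)·F = 18.57 × 96500 = 1792000 C.
I = Q/t = 1792000 / 12840 s = 140 A.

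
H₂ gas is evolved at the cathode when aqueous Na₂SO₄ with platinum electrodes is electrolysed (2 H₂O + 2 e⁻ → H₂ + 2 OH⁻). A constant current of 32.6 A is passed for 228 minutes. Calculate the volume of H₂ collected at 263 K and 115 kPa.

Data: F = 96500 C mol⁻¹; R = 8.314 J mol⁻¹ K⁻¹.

43.9 L

Q = I·t = 32.60 A × 13680 s = 446000 C.
n(e⁻) = Q/F = 446000 / 96500 = 4.621 mol.
2 electrons are transferred per H₂ molecule, so n(H₂) = 4.621 / 2 = 2.311 mol.
V = nRT/P = (2.311 × 8.314 × 263) / (115 × 10³ Pa) = 0.0439 m³ = 43.9 L.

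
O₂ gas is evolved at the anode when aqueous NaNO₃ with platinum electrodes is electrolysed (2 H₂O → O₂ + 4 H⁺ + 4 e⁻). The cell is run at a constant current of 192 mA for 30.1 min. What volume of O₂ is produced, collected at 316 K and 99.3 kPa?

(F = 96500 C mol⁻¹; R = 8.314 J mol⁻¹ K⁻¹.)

0.0238 L

Q = I·t = 0.1920 A × 1806.0 s = 346.8 C.
n(e⁻) = Q/F = 346.8 / 96500 = 0.003593 mol.
4 electrons are transferred per O₂ molecule, so n(O₂) = 0.003593 / 4 = 0.0008983 mol.
V = nRT/P = (0.0008983 × 8.314 × 316) / (99.3 × 10³ Pa) = 2.38 × 10⁻⁵ m³ = 0.0238 L.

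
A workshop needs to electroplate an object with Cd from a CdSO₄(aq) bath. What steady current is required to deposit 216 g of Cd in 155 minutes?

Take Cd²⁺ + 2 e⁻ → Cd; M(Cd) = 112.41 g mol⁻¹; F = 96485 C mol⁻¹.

n(Cd) = 216 / 112.41 = 1.922 mol.
n(e⁻) = 2 × 1.922 = 3.843 mol.
Q = n(e⁻)·F = 3.843 × 96485 = 370800 C.
I = Q/t = 370800 / 9300.0 s = 39.9 A.

39.9 A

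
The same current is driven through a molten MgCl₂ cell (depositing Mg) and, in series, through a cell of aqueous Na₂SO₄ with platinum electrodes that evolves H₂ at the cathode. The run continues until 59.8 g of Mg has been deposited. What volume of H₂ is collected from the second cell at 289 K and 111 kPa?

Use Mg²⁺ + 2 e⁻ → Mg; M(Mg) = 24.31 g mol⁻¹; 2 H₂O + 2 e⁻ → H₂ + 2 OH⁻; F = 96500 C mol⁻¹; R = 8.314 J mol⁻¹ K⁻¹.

53.2 L

n(Mg) = 59.8 / 24.31 = 2.460 mol, so n(e⁻) = 2 × 2.460 = 4.920 mol.
The cells are in series, so the same 4.920 mol of electrons passes through the second cell.
2 H₂O + 2 e⁻ → H₂ + 2 OH⁻ — 2 mol e⁻ per mol H₂, so n(H₂) = 4.920/2 = 2.460 mol.
V = nRT/P = (2.460 × 8.314 × 289) / (111 × 10³) = 0.0532 m³ = 53.2 L.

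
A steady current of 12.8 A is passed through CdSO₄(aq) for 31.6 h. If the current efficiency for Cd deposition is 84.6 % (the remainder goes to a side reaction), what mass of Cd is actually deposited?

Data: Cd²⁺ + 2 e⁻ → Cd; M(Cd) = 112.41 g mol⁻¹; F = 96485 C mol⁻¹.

718 g

Q = I·t = 12.80 × 113760 = 1456000 C.
n(e⁻) = 1456000/96485 = 15.09 mol; theoretically n(Cd) = 15.09/2 = 7.546 mol, m_theo = 848.2 g.
At 84.6 % efficiency, m_actual = 0.846 × 848.2 = 718 g.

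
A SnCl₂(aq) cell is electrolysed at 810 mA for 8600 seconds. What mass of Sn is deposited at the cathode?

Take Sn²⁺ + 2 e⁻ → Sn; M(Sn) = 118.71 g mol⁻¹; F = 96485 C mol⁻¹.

Q = I·t = 0.8100 A × 8600.0 s = 6966 C.
n(e⁻) = Q/F = 6966 / 96485 = 0.07220 mol.
Sn²⁺ + 2 e⁻ → Sn, so n(Sn) = n(e⁻)/2 = 0.03610 mol.
m = n·M = 0.03610 × 118.71 = 4.29 g.

4.29 g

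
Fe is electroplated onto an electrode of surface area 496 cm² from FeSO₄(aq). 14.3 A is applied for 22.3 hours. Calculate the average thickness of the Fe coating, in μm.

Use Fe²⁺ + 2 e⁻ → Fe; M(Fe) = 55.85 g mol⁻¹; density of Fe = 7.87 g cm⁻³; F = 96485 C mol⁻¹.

851 μm

Q = I·t = 14.30 × 80280 = 1148000 C; n(e⁻) = 11.90 mol.
n(Fe) = n(e⁻)/2 = 5.949 mol, so m = 5.949 × 55.85 = 332.3 g.
Volume = m/ρ = 332.3 / 7.87 = 42.22 cm³.
Thickness = V/A = 42.22 / 496 = 0.0851 cm = 851 μm.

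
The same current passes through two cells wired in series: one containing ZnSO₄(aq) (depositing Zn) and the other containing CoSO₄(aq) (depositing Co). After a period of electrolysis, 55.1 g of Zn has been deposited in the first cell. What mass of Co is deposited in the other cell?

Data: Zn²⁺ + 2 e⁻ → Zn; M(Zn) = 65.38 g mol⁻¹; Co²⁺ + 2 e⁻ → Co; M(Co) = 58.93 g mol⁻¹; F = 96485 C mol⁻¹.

49.7 g

n(Zn) = 55.1 / 65.38 = 0.8428 mol.
Since Zn²⁺ + 2 e⁻ → Zn, n(e⁻) passed = 2 × 0.8428 = 1.686 mol.
Cells in series carry the same charge, so the same 1.686 mol of electrons passes through cell 2.
Co²⁺ + 2 e⁻ → Co, so n(Co) = 1.686 / 2 = 0.8428 mol.
m(Co) = 0.8428 × 58.93 = 49.7 g.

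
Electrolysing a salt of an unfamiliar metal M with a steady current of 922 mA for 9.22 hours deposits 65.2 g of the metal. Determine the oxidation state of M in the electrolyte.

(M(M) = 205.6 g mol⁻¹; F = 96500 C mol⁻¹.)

+1

Q = I·t = 0.9220 A × 33192 s = 30600 C, so n(e⁻) = 30600/96500 = 0.3171 mol.
n(M) deposited = 65.2 / 205.6 = 0.3171 mol.
Electrons per atom = n(e⁻)/n(M) = 0.3171 / 0.3171 = 1.00 ≈ 1, so the ion is M⁺.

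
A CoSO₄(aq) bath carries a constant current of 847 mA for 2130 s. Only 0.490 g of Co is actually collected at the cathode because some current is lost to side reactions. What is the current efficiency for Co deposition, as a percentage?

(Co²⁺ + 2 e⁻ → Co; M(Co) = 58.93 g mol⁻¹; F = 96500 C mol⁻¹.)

Q = I·t = 0.8470 × 2130.0 = 1804 C; n(e⁻) = 1804/96500 = 0.01870 mol.
Theoretical n(Co) = n(e⁻)/2 = 0.009348 mol, i.e. m_theo = 0.009348 × 58.93 = 0.5509 g.
Efficiency = m_actual / m_theo = 0.490 / 0.5509 = 89.0 %.

89.0 %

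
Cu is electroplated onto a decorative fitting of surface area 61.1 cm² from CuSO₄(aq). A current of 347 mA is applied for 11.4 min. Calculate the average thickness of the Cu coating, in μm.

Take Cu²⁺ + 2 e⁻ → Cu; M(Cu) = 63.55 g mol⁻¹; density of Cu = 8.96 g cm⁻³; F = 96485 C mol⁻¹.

1.43 μm

Q = I·t = 0.3470 × 684.00 = 237.3 C; n(e⁻) = 0.002460 mol.
n(Cu) = n(e⁻)/2 = 0.001230 mol, so m = 0.001230 × 63.55 = 0.07816 g.
Volume = m/ρ = 0.07816 / 8.96 = 0.008724 cm³.
Thickness = V/A = 0.008724 / 61.1 = 1.43 × 10⁻⁴ cm = 1.43 μm.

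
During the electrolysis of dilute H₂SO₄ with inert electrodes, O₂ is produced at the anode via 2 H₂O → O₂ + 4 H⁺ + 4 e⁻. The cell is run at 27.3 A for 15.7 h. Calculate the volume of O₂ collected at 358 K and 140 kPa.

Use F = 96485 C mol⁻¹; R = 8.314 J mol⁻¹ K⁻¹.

85.0 L

Q = I·t = 27.30 A × 56520 s = 1543000 C.
n(e⁻) = Q/F = 1543000 / 96485 = 15.99 mol.
4 electrons are transferred per O₂ molecule, so n(O₂) = 15.99 / 4 = 3.998 mol.
V = nRT/P = (3.998 × 8.314 × 358) / (140 × 10³ Pa) = 0.0850 m³ = 85.0 L.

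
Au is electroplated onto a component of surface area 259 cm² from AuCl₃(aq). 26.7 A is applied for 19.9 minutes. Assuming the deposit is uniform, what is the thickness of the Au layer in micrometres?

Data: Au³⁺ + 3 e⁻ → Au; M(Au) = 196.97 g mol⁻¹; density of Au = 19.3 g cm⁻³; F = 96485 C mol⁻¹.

43.4 μm

Q = I·t = 26.70 × 1194.0 = 31880 C; n(e⁻) = 0.3304 mol.
n(Au) = n(e⁻)/3 = 0.1101 mol, so m = 0.1101 × 196.97 = 21.69 g.
Volume = m/ρ = 21.69 / 19.3 = 1.124 cm³.
Thickness = V/A = 1.124 / 259 = 0.00434 cm = 43.4 μm.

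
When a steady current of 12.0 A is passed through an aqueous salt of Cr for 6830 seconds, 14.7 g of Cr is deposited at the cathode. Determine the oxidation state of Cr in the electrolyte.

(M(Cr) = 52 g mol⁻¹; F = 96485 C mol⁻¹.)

Q = I·t = 12.00 A × 6830.0 s = 81960 C, so n(e⁻) = 81960/96485 = 0.8495 mol.
n(Cr) deposited = 14.7 / 52 = 0.2827 mol.
Electrons per atom = n(e⁻)/n(Cr) = 0.8495 / 0.2827 = 3.00 ≈ 3, so the ion is Cr³⁺.

+3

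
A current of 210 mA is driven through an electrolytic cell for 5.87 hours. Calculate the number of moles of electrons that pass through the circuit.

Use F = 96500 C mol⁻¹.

Q = I·t = 0.2100 A × 21132 s = 4438 C.
n(e⁻) = Q/F = 4438 / 96500 = 0.0460 mol.

0.0460 mol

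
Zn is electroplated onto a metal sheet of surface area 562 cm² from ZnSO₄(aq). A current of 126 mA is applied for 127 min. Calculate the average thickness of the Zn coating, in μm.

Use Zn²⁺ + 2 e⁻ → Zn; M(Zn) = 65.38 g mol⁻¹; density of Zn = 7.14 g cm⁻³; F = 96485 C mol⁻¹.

0.811 μm

Q = I·t = 0.1260 × 7620.0 = 960.1 C; n(e⁻) = 0.009951 mol.
n(Zn) = n(e⁻)/2 = 0.004975 mol, so m = 0.004975 × 65.38 = 0.3253 g.
Volume = m/ρ = 0.3253 / 7.14 = 0.04556 cm³.
Thickness = V/A = 0.04556 / 562 = 8.11 × 10⁻⁵ cm = 0.811 μm.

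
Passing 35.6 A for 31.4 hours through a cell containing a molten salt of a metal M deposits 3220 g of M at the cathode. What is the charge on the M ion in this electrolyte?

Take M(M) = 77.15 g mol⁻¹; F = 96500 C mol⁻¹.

Q = I·t = 35.60 A × 113040 s = 4024000 C, so n(e⁻) = 4024000/96500 = 41.70 mol.
n(M) deposited = 3220 / 77.15 = 41.74 mol.
Electrons per atom = n(e⁻)/n(M) = 41.70 / 41.74 = 0.999 ≈ 1, so the ion is M⁺.

+1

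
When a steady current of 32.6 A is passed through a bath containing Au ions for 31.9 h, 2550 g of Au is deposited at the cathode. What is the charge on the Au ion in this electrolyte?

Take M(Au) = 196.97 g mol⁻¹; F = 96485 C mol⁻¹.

Q = I·t = 32.60 A × 114840 s = 3744000 C, so n(e⁻) = 3744000/96485 = 38.80 mol.
n(Au) deposited = 2550 / 196.97 = 12.95 mol.
Electrons per atom = n(e⁻)/n(Au) = 38.80 / 12.95 = 3.00 ≈ 3, so the ion is Au³⁺.

+3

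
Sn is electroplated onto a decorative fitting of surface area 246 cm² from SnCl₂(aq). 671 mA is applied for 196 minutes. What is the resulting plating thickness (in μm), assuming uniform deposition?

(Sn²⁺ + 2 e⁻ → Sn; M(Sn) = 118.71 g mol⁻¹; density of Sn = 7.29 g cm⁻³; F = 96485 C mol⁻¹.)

Q = I·t = 0.6710 × 11760 = 7891 C; n(e⁻) = 0.08178 mol.
n(Sn) = n(e⁻)/2 = 0.04089 mol, so m = 0.04089 × 118.71 = 4.854 g.
Volume = m/ρ = 4.854 / 7.29 = 0.6659 cm³.
Thickness = V/A = 0.6659 / 246 = 0.00271 cm = 27.1 μm.

27.1 μm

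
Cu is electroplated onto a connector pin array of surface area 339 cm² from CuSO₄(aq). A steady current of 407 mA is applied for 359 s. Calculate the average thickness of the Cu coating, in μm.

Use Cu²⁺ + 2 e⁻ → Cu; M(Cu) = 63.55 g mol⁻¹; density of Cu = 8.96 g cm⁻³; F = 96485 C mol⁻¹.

Q = I·t = 0.4070 × 359.00 = 146.1 C; n(e⁻) = 0.001514 mol.
n(Cu) = n(e⁻)/2 = 0.0007572 mol, so m = 0.0007572 × 63.55 = 0.04812 g.
Volume = m/ρ = 0.04812 / 8.96 = 0.005370 cm³.
Thickness = V/A = 0.005370 / 339 = 1.58 × 10⁻⁵ cm = 0.158 μm.

0.158 μm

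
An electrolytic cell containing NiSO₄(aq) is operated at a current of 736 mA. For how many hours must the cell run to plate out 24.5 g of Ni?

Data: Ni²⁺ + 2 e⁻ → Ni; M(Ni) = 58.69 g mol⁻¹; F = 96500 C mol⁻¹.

30.4 h

n(Ni) = m/M = 24.5 / 58.69 = 0.4174 mol.
Each Ni atom requires 2 electrons, so n(e⁻) = 2 × 0.4174 = 0.8349 mol.
Q = n(e⁻)·F = 0.8349 × 96500 = 80570 C.
t = Q/I = 80570 / 0.7360 A = 109500 s = 30.4 h.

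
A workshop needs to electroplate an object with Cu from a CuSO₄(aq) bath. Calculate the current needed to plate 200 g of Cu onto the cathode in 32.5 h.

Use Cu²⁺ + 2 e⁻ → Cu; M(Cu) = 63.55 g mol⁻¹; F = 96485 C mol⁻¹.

5.19 A

n(Cu) = 200 / 63.55 = 3.147 mol.
n(e⁻) = 2 × 3.147 = 6.294 mol.
Q = n(e⁻)·F = 6.294 × 96485 = 607300 C.
I = Q/t = 607300 / 117000 s = 5.19 A.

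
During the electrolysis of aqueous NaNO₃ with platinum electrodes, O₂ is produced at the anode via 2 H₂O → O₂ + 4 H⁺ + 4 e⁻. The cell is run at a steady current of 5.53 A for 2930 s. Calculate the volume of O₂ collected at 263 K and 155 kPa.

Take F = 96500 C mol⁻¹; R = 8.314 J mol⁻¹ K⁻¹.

Q = I·t = 5.530 A × 2930.0 s = 16200 C.
n(e⁻) = Q/F = 16200 / 96500 = 0.1679 mol.
4 electrons are transferred per O₂ molecule, so n(O₂) = 0.1679 / 4 = 0.04198 mol.
V = nRT/P = (0.04198 × 8.314 × 263) / (155 × 10³ Pa) = 5.92 × 10⁻⁴ m³ = 0.592 L.

0.592 L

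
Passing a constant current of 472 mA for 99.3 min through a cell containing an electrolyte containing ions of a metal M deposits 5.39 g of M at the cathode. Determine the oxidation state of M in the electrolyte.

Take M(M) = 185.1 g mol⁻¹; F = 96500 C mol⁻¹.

+1

Q = I·t = 0.4720 A × 5958.0 s = 2812 C, so n(e⁻) = 2812/96500 = 0.02914 mol.
n(M) deposited = 5.39 / 185.1 = 0.02912 mol.
Electrons per atom = n(e⁻)/n(M) = 0.02914 / 0.02912 = 1.00 ≈ 1, so the ion is M⁺.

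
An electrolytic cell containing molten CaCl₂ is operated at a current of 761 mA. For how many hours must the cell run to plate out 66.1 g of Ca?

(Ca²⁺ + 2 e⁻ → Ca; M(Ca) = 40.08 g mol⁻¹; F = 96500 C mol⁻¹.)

n(Ca) = m/M = 66.1 / 40.08 = 1.649 mol.
Each Ca atom requires 2 electrons, so n(e⁻) = 2 × 1.649 = 3.298 mol.
Q = n(e⁻)·F = 3.298 × 96500 = 318300 C.
t = Q/I = 318300 / 0.7610 A = 418300 s = 116 h.

116 h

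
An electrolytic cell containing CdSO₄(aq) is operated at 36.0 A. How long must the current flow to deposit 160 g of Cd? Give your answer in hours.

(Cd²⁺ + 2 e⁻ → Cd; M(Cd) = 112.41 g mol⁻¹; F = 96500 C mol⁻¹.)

n(Cd) = m/M = 160 / 112.41 = 1.423 mol.
Each Cd atom requires 2 electrons, so n(e⁻) = 2 × 1.423 = 2.847 mol.
Q = n(e⁻)·F = 2.847 × 96500 = 274700 C.
t = Q/I = 274700 / 36.00 A = 7631 s = 2.12 h.

2.12 h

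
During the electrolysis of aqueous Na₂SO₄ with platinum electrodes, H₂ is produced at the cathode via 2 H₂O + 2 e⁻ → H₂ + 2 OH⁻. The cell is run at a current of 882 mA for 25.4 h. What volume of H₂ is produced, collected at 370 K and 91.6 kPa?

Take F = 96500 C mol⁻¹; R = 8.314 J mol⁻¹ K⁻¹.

14.0 L

Q = I·t = 0.8820 A × 91440 s = 80650 C.
n(e⁻) = Q/F = 80650 / 96500 = 0.8358 mol.
2 electrons are transferred per H₂ molecule, so n(H₂) = 0.8358 / 2 = 0.4179 mol.
V = nRT/P = (0.4179 × 8.314 × 370) / (91.6 × 10³ Pa) = 0.0140 m³ = 14.0 L.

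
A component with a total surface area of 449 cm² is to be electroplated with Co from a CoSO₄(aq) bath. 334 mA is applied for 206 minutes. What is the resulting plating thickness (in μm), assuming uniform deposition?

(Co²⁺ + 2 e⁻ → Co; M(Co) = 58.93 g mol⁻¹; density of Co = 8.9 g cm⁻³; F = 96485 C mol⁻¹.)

Q = I·t = 0.3340 × 12360 = 4128 C; n(e⁻) = 0.04279 mol.
n(Co) = n(e⁻)/2 = 0.02139 mol, so m = 0.02139 × 58.93 = 1.261 g.
Volume = m/ρ = 1.261 / 8.9 = 0.1417 cm³.
Thickness = V/A = 0.1417 / 449 = 3.15 × 10⁻⁴ cm = 3.15 μm.

3.15 μm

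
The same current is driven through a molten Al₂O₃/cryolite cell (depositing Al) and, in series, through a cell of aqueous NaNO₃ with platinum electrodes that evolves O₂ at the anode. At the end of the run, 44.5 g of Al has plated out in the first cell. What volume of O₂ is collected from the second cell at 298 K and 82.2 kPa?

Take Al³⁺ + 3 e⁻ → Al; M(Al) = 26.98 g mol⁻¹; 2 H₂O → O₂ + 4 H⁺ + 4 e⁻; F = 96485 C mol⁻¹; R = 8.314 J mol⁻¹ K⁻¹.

37.3 L

n(Al) = 44.5 / 26.98 = 1.649 mol, so n(e⁻) = 3 × 1.649 = 4.948 mol.
The cells are in series, so the same 4.948 mol of electrons passes through the second cell.
2 H₂O → O₂ + 4 H⁺ + 4 e⁻ — 4 mol e⁻ per mol O₂, so n(O₂) = 4.948/4 = 1.237 mol.
V = nRT/P = (1.237 × 8.314 × 298) / (82.2 × 10³) = 0.0373 m³ = 37.3 L.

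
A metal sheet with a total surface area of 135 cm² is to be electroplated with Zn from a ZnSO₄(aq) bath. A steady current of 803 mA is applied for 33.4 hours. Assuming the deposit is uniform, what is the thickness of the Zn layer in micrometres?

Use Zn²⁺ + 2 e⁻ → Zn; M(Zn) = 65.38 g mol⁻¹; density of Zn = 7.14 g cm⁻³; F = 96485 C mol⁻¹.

339 μm

Q = I·t = 0.8030 × 120240 = 96550 C; n(e⁻) = 1.001 mol.
n(Zn) = n(e⁻)/2 = 0.5004 mol, so m = 0.5004 × 65.38 = 32.71 g.
Volume = m/ρ = 32.71 / 7.14 = 4.582 cm³.
Thickness = V/A = 4.582 / 135 = 0.0339 cm = 339 μm.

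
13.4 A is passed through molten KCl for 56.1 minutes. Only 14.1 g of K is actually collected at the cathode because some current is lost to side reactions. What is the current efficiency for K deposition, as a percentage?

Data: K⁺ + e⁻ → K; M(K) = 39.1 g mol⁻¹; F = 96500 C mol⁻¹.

Q = I·t = 13.40 × 3366.0 = 45100 C; n(e⁻) = 45100/96500 = 0.4674 mol.
Theoretical n(K) = n(e⁻)/1 = 0.4674 mol, i.e. m_theo = 0.4674 × 39.1 = 18.28 g.
Efficiency = m_actual / m_theo = 14.1 / 18.28 = 77.2 %.

77.2 %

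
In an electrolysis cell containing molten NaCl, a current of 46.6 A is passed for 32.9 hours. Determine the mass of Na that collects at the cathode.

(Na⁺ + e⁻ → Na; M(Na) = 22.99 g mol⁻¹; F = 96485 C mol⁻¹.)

1320 g

Q = I·t = 46.60 A × 118440 s = 5519000 C.
n(e⁻) = Q/F = 5519000 / 96485 = 57.20 mol.
Na⁺ + e⁻ → Na, so n(Na) = n(e⁻)/1 = 57.20 mol.
m = n·M = 57.20 × 22.99 = 1320 g.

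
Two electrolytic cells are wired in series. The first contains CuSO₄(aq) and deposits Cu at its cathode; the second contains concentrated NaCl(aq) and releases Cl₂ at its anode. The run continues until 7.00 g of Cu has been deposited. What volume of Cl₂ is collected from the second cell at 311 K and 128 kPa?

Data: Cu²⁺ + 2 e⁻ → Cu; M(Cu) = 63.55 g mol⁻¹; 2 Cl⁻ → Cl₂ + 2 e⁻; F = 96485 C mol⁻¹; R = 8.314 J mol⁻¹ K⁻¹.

2.23 L

n(Cu) = 7.00 / 63.55 = 0.1101 mol, so n(e⁻) = 2 × 0.1101 = 0.2203 mol.
The cells are in series, so the same 0.2203 mol of electrons passes through the second cell.
2 Cl⁻ → Cl₂ + 2 e⁻ — 2 mol e⁻ per mol Cl₂, so n(Cl₂) = 0.2203/2 = 0.1101 mol.
V = nRT/P = (0.1101 × 8.314 × 311) / (128 × 10³) = 0.00223 m³ = 2.23 L.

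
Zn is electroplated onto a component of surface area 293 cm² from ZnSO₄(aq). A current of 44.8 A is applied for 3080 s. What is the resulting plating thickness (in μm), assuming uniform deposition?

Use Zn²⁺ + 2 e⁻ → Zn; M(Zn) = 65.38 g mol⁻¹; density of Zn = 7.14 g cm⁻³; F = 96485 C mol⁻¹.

Q = I·t = 44.80 × 3080.0 = 138000 C; n(e⁻) = 1.430 mol.
n(Zn) = n(e⁻)/2 = 0.7151 mol, so m = 0.7151 × 65.38 = 46.75 g.
Volume = m/ρ = 46.75 / 7.14 = 6.548 cm³.
Thickness = V/A = 6.548 / 293 = 0.0223 cm = 223 μm.

223 μm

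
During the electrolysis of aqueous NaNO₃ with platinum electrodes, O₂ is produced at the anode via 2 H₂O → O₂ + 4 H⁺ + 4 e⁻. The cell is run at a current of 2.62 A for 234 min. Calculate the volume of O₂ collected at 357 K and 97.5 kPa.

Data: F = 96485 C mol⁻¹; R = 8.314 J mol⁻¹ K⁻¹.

2.90 L

Q = I·t = 2.620 A × 14040 s = 36780 C.
n(e⁻) = Q/F = 36780 / 96485 = 0.3812 mol.
4 electrons are transferred per O₂ molecule, so n(O₂) = 0.3812 / 4 = 0.09531 mol.
V = nRT/P = (0.09531 × 8.314 × 357) / (97.5 × 10³ Pa) = 0.00290 m³ = 2.90 L.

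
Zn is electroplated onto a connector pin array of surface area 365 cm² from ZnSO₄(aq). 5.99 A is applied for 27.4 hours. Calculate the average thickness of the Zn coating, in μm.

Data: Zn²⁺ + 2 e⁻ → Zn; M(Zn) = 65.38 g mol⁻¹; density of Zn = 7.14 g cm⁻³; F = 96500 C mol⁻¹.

768 μm

Q = I·t = 5.990 × 98640 = 590900 C; n(e⁻) = 6.123 mol.
n(Zn) = n(e⁻)/2 = 3.061 mol, so m = 3.061 × 65.38 = 200.2 g.
Volume = m/ρ = 200.2 / 7.14 = 28.03 cm³.
Thickness = V/A = 28.03 / 365 = 0.0768 cm = 768 μm.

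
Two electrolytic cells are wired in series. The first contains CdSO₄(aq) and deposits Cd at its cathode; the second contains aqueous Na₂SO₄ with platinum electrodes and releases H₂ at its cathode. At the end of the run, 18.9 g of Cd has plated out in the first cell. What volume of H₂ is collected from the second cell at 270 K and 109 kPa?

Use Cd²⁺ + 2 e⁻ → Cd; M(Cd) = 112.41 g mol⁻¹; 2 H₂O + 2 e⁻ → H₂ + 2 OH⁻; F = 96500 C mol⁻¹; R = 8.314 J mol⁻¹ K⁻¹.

n(Cd) = 18.9 / 112.41 = 0.1681 mol, so n(e⁻) = 2 × 0.1681 = 0.3363 mol.
The cells are in series, so the same 0.3363 mol of electrons passes through the second cell.
2 H₂O + 2 e⁻ → H₂ + 2 OH⁻ — 2 mol e⁻ per mol H₂, so n(H₂) = 0.3363/2 = 0.1681 mol.
V = nRT/P = (0.1681 × 8.314 × 270) / (109 × 10³) = 0.00346 m³ = 3.46 L.

3.46 L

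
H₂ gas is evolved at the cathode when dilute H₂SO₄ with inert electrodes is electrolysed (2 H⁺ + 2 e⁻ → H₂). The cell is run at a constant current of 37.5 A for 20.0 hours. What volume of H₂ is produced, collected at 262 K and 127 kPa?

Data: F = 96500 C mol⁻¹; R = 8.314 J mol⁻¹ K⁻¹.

Q = I·t = 37.50 A × 72000 s = 2700000 C.
n(e⁻) = Q/F = 2700000 / 96500 = 27.98 mol.
2 electrons are transferred per H₂ molecule, so n(H₂) = 27.98 / 2 = 13.99 mol.
V = nRT/P = (13.99 × 8.314 × 262) / (127 × 10³ Pa) = 0.240 m³ = 240 L.

240 L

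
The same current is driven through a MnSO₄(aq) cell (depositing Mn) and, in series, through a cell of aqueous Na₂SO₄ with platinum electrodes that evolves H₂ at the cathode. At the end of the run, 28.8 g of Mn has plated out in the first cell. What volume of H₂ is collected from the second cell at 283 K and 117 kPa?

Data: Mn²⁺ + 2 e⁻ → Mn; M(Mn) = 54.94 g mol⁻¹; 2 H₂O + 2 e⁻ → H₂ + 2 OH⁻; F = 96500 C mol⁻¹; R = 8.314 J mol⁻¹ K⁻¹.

10.5 L

n(Mn) = 28.8 / 54.94 = 0.5242 mol, so n(e⁻) = 2 × 0.5242 = 1.048 mol.
The cells are in series, so the same 1.048 mol of electrons passes through the second cell.
2 H₂O + 2 e⁻ → H₂ + 2 OH⁻ — 2 mol e⁻ per mol H₂, so n(H₂) = 1.048/2 = 0.5242 mol.
V = nRT/P = (0.5242 × 8.314 × 283) / (117 × 10³) = 0.0105 m³ = 10.5 L.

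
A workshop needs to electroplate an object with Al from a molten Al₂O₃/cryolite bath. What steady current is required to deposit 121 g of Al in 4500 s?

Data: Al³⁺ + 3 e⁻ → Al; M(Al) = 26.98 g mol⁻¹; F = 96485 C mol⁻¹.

n(Al) = 121 / 26.98 = 4.485 mol.
n(e⁻) = 3 × 4.485 = 13.45 mol.
Q = n(e⁻)·F = 13.45 × 96485 = 1298000 C.
I = Q/t = 1298000 / 4500.0 s = 288 A.

288 A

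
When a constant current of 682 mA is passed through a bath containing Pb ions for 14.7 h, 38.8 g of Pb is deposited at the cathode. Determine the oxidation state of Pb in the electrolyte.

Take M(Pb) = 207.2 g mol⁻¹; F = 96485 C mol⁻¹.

+2

Q = I·t = 0.6820 A × 52920 s = 36090 C, so n(e⁻) = 36090/96485 = 0.3741 mol.
n(Pb) deposited = 38.8 / 207.2 = 0.1873 mol.
Electrons per atom = n(e⁻)/n(Pb) = 0.3741 / 0.1873 = 2.00 ≈ 2, so the ion is Pb²⁺.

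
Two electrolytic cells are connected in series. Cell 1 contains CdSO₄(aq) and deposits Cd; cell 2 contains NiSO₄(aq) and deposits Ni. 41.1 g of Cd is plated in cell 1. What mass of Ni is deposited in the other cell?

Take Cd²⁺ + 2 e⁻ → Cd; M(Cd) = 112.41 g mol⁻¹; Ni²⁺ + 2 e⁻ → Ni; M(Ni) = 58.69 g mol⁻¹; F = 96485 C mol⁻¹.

21.5 g

n(Cd) = 41.1 / 112.41 = 0.3656 mol.
Since Cd²⁺ + 2 e⁻ → Cd, n(e⁻) passed = 2 × 0.3656 = 0.7313 mol.
Cells in series carry the same charge, so the same 0.7313 mol of electrons passes through cell 2.
Ni²⁺ + 2 e⁻ → Ni, so n(Ni) = 0.7313 / 2 = 0.3656 mol.
m(Ni) = 0.3656 × 58.69 = 21.5 g.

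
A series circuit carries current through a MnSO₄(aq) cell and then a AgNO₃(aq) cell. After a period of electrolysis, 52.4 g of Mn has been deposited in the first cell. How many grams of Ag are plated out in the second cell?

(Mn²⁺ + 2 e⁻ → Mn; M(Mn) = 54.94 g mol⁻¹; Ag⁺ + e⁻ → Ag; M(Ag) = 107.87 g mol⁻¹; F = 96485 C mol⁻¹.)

n(Mn) = 52.4 / 54.94 = 0.9538 mol.
Since Mn²⁺ + 2 e⁻ → Mn, n(e⁻) passed = 2 × 0.9538 = 1.908 mol.
Cells in series carry the same charge, so the same 1.908 mol of electrons passes through cell 2.
Ag⁺ + e⁻ → Ag, so n(Ag) = 1.908 / 1 = 1.908 mol.
m(Ag) = 1.908 × 107.87 = 206 g.

206 g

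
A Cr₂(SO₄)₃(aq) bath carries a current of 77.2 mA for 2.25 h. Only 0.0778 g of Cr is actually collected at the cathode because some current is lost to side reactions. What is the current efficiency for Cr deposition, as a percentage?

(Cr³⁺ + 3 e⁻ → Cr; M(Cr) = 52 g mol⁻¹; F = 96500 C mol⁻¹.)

Q = I·t = 0.07720 × 8100.0 = 625.3 C; n(e⁻) = 625.3/96500 = 0.006480 mol.
Theoretical n(Cr) = n(e⁻)/3 = 0.002160 mol, i.e. m_theo = 0.002160 × 52 = 0.1123 g.
Efficiency = m_actual / m_theo = 0.0778 / 0.1123 = 69.3 %.

69.3 %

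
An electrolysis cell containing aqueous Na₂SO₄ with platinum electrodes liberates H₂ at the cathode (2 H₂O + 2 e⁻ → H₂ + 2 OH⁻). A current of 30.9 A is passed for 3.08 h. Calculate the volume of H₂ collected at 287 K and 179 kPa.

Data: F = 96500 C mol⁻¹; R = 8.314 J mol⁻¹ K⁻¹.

Q = I·t = 30.90 A × 11088 s = 342600 C.
n(e⁻) = Q/F = 342600 / 96500 = 3.550 mol.
2 electrons are transferred per H₂ molecule, so n(H₂) = 3.550 / 2 = 1.775 mol.
V = nRT/P = (1.775 × 8.314 × 287) / (179 × 10³ Pa) = 0.0237 m³ = 23.7 L.

23.7 L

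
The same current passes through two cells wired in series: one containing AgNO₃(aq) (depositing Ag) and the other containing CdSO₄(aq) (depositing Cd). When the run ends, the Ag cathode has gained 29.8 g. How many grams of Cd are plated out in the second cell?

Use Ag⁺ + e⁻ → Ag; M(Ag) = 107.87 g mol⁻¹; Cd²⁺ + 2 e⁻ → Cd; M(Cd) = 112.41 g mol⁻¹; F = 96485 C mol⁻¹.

15.5 g

n(Ag) = 29.8 / 107.87 = 0.2763 mol.
Since Ag⁺ + e⁻ → Ag, n(e⁻) passed = 1 × 0.2763 = 0.2763 mol.
Cells in series carry the same charge, so the same 0.2763 mol of electrons passes through cell 2.
Cd²⁺ + 2 e⁻ → Cd, so n(Cd) = 0.2763 / 2 = 0.1381 mol.
m(Cd) = 0.1381 × 112.41 = 15.5 g.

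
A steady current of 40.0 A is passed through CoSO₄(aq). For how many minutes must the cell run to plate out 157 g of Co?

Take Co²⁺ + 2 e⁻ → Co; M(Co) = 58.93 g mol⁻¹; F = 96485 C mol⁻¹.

214 min

n(Co) = m/M = 157 / 58.93 = 2.664 mol.
Each Co atom requires 2 electrons, so n(e⁻) = 2 × 2.664 = 5.328 mol.
Q = n(e⁻)·F = 5.328 × 96485 = 514100 C.
t = Q/I = 514100 / 40.00 A = 12850 s = 214 min.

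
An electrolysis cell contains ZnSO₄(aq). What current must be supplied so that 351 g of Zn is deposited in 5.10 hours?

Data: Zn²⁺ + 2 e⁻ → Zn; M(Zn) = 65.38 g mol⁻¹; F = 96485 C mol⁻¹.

56.4 A

n(Zn) = 351 / 65.38 = 5.369 mol.
n(e⁻) = 2 × 5.369 = 10.74 mol.
Q = n(e⁻)·F = 10.74 × 96485 = 1036000 C.
I = Q/t = 1036000 / 18360 s = 56.4 A.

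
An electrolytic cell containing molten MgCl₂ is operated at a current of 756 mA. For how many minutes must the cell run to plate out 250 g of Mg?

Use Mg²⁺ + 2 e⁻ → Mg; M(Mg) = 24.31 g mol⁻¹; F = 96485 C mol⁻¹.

n(Mg) = m/M = 250 / 24.31 = 10.28 mol.
Each Mg atom requires 2 electrons, so n(e⁻) = 2 × 10.28 = 20.57 mol.
Q = n(e⁻)·F = 20.57 × 96485 = 1984000 C.
t = Q/I = 1984000 / 0.7560 A = 2625000 s = 43700 min.

43700 min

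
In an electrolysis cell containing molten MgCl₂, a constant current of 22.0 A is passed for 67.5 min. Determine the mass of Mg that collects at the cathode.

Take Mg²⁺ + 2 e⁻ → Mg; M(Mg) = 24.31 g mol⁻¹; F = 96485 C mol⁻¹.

Q = I·t = 22.00 A × 4050.0 s = 89100 C.
n(e⁻) = Q/F = 89100 / 96485 = 0.9235 mol.
Mg²⁺ + 2 e⁻ → Mg, so n(Mg) = n(e⁻)/2 = 0.4617 mol.
m = n·M = 0.4617 × 24.31 = 11.2 g.

11.2 g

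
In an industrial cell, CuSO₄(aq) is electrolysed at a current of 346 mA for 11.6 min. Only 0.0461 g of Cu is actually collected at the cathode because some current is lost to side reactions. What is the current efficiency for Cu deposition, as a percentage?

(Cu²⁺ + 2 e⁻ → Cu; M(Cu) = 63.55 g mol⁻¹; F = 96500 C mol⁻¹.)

Q = I·t = 0.3460 × 696.00 = 240.8 C; n(e⁻) = 240.8/96500 = 0.002496 mol.
Theoretical n(Cu) = n(e⁻)/2 = 0.001248 mol, i.e. m_theo = 0.001248 × 63.55 = 0.07929 g.
Efficiency = m_actual / m_theo = 0.0461 / 0.07929 = 58.1 %.

58.1 %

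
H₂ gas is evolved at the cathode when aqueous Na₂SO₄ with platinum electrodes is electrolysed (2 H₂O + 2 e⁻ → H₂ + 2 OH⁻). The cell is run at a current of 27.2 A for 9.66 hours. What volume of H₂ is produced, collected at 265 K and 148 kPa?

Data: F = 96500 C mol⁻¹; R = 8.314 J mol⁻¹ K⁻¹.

73.0 L

Q = I·t = 27.20 A × 34776 s = 945900 C.
n(e⁻) = Q/F = 945900 / 96500 = 9.802 mol.
2 electrons are transferred per H₂ molecule, so n(H₂) = 9.802 / 2 = 4.901 mol.
V = nRT/P = (4.901 × 8.314 × 265) / (148 × 10³ Pa) = 0.0730 m³ = 73.0 L.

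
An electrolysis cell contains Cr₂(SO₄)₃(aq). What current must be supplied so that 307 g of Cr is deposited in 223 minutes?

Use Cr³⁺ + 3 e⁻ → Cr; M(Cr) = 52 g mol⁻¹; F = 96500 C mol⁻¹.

128 A

n(Cr) = 307 / 52 = 5.904 mol.
n(e⁻) = 3 × 5.904 = 17.71 mol.
Q = n(e⁻)·F = 17.71 × 96500 = 1709000 C.
I = Q/t = 1709000 / 13380 s = 128 A.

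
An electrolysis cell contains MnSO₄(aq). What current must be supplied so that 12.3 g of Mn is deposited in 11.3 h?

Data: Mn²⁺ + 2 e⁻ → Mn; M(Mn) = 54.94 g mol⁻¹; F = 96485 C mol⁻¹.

1.06 A

n(Mn) = 12.3 / 54.94 = 0.2239 mol.
n(e⁻) = 2 × 0.2239 = 0.4478 mol.
Q = n(e⁻)·F = 0.4478 × 96485 = 43200 C.
I = Q/t = 43200 / 40680 s = 1.06 A.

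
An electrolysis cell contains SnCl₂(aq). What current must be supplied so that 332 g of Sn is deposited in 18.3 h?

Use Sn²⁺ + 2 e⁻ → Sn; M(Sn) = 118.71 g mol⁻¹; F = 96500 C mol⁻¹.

8.19 A

n(Sn) = 332 / 118.71 = 2.797 mol.
n(e⁻) = 2 × 2.797 = 5.593 mol.
Q = n(e⁻)·F = 5.593 × 96500 = 539800 C.
I = Q/t = 539800 / 65880 s = 8.19 A.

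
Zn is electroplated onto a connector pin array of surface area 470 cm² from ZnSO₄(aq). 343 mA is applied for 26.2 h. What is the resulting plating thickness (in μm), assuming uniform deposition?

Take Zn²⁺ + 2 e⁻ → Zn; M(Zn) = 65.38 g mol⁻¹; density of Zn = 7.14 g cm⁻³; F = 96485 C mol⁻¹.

Q = I·t = 0.3430 × 94320 = 32350 C; n(e⁻) = 0.3353 mol.
n(Zn) = n(e⁻)/2 = 0.1677 mol, so m = 0.1677 × 65.38 = 10.96 g.
Volume = m/ρ = 10.96 / 7.14 = 1.535 cm³.
Thickness = V/A = 1.535 / 470 = 0.00327 cm = 32.7 μm.

32.7 μm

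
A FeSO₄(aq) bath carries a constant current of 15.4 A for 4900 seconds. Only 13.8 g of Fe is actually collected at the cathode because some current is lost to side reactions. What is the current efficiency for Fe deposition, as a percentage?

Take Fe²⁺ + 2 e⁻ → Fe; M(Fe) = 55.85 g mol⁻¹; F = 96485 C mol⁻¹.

Q = I·t = 15.40 × 4900.0 = 75460 C; n(e⁻) = 75460/96485 = 0.7821 mol.
Theoretical n(Fe) = n(e⁻)/2 = 0.3910 mol, i.e. m_theo = 0.3910 × 55.85 = 21.84 g.
Efficiency = m_actual / m_theo = 13.8 / 21.84 = 63.2 %.

63.2 %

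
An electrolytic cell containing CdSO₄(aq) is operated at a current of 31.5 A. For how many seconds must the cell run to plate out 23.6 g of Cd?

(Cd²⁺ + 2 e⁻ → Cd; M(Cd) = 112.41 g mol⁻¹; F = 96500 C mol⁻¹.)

1290 s

n(Cd) = m/M = 23.6 / 112.41 = 0.2099 mol.
Each Cd atom requires 2 electrons, so n(e⁻) = 2 × 0.2099 = 0.4199 mol.
Q = n(e⁻)·F = 0.4199 × 96500 = 40520 C.
t = Q/I = 40520 / 31.50 A = 1286 s.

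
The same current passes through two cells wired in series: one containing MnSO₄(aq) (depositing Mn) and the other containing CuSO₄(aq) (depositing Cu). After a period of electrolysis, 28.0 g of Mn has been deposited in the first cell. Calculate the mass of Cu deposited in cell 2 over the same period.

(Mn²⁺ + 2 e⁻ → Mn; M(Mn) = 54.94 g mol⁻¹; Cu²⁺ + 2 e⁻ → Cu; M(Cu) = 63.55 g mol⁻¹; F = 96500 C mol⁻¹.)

32.4 g

n(Mn) = 28.0 / 54.94 = 0.5096 mol.
Since Mn²⁺ + 2 e⁻ → Mn, n(e⁻) passed = 2 × 0.5096 = 1.019 mol.
Cells in series carry the same charge, so the same 1.019 mol of electrons passes through cell 2.
Cu²⁺ + 2 e⁻ → Cu, so n(Cu) = 1.019 / 2 = 0.5096 mol.
m(Cu) = 0.5096 × 63.55 = 32.4 g.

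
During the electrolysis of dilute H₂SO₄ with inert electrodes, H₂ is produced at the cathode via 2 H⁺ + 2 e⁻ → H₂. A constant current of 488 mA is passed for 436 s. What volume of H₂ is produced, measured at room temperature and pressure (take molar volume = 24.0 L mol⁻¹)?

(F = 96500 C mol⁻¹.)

Q = I·t = 0.4880 A × 436.00 s = 212.8 C.
n(e⁻) = Q/F = 212.8 / 96500 = 0.002205 mol.
2 electrons are transferred per H₂ molecule, so n(H₂) = 0.002205 / 2 = 0.001102 mol.
V = n × V_m = 0.001102 × 24.0 = 0.0265 L.

0.0265 L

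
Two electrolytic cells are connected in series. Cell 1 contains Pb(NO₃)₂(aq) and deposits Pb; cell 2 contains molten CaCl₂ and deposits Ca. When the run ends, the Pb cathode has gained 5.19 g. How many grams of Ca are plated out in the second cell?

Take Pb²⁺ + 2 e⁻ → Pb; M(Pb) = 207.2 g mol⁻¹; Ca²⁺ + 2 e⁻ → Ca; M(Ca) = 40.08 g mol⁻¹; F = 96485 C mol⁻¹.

n(Pb) = 5.19 / 207.2 = 0.02505 mol.
Since Pb²⁺ + 2 e⁻ → Pb, n(e⁻) passed = 2 × 0.02505 = 0.05010 mol.
Cells in series carry the same charge, so the same 0.05010 mol of electrons passes through cell 2.
Ca²⁺ + 2 e⁻ → Ca, so n(Ca) = 0.05010 / 2 = 0.02505 mol.
m(Ca) = 0.02505 × 40.08 = 1.00 g.

1.00 g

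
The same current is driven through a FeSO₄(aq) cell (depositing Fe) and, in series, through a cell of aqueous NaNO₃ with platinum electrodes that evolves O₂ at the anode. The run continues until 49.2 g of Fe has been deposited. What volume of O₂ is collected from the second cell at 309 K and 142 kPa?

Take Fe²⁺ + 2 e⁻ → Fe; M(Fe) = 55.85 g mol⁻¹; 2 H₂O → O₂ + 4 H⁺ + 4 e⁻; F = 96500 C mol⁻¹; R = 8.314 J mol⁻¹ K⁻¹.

7.97 L

n(Fe) = 49.2 / 55.85 = 0.8809 mol, so n(e⁻) = 2 × 0.8809 = 1.762 mol.
The cells are in series, so the same 1.762 mol of electrons passes through the second cell.
2 H₂O → O₂ + 4 H⁺ + 4 e⁻ — 4 mol e⁻ per mol O₂, so n(O₂) = 1.762/4 = 0.4405 mol.
V = nRT/P = (0.4405 × 8.314 × 309) / (142 × 10³) = 0.00797 m³ = 7.97 L.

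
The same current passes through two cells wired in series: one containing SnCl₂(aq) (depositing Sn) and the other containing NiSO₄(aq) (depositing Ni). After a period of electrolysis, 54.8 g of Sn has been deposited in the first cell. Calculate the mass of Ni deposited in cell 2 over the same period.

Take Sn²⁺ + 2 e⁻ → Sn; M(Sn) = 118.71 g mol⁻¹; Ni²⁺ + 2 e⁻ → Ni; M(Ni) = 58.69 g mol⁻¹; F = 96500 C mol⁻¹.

n(Sn) = 54.8 / 118.71 = 0.4616 mol.
Since Sn²⁺ + 2 e⁻ → Sn, n(e⁻) passed = 2 × 0.4616 = 0.9233 mol.
Cells in series carry the same charge, so the same 0.9233 mol of electrons passes through cell 2.
Ni²⁺ + 2 e⁻ → Ni, so n(Ni) = 0.9233 / 2 = 0.4616 mol.
m(Ni) = 0.4616 × 58.69 = 27.1 g.

27.1 g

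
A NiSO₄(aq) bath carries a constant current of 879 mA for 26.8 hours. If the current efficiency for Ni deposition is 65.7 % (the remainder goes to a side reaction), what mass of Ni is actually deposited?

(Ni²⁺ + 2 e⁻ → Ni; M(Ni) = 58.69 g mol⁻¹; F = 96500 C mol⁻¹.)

Q = I·t = 0.8790 × 96480 = 84810 C.
n(e⁻) = 84810/96500 = 0.8788 mol; theoretically n(Ni) = 0.8788/2 = 0.4394 mol, m_theo = 25.79 g.
At 65.7 % efficiency, m_actual = 0.657 × 25.79 = 16.9 g.

16.9 g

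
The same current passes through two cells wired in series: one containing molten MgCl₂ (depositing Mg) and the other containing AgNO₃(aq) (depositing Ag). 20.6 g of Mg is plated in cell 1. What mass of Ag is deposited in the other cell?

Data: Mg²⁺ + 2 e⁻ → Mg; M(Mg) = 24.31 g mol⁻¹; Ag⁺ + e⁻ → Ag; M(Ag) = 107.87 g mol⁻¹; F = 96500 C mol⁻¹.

n(Mg) = 20.6 / 24.31 = 0.8474 mol.
Since Mg²⁺ + 2 e⁻ → Mg, n(e⁻) passed = 2 × 0.8474 = 1.695 mol.
Cells in series carry the same charge, so the same 1.695 mol of electrons passes through cell 2.
Ag⁺ + e⁻ → Ag, so n(Ag) = 1.695 / 1 = 1.695 mol.
m(Ag) = 1.695 × 107.87 = 183 g.

183 g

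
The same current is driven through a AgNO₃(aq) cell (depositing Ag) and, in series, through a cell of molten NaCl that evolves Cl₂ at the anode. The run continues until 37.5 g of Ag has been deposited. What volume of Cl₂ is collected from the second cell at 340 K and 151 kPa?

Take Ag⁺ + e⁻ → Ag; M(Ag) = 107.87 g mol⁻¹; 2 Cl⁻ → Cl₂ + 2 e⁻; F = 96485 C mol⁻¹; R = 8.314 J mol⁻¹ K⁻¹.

n(Ag) = 37.5 / 107.87 = 0.3476 mol, so n(e⁻) = 1 × 0.3476 = 0.3476 mol.
The cells are in series, so the same 0.3476 mol of electrons passes through the second cell.
2 Cl⁻ → Cl₂ + 2 e⁻ — 2 mol e⁻ per mol Cl₂, so n(Cl₂) = 0.3476/2 = 0.1738 mol.
V = nRT/P = (0.1738 × 8.314 × 340) / (151 × 10³) = 0.00325 m³ = 3.25 L.

3.25 L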